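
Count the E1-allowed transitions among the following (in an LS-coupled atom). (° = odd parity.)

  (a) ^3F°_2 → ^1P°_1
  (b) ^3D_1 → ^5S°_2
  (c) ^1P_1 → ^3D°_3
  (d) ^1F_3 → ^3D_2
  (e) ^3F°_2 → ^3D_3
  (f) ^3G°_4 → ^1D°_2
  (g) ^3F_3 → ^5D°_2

(a) forbidden (parity, ΔS, ΔL fail)
(b) forbidden (ΔS, ΔL fail)
(c) forbidden (ΔS, ΔJ fail)
(d) forbidden (parity, ΔS fail)
(e) allowed
(f) forbidden (parity, ΔS, ΔL, ΔJ fail)
(g) forbidden (ΔS fails)
Total allowed: 1 of 7.

1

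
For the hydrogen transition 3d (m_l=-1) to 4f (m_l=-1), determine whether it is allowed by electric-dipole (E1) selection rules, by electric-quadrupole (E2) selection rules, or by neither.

E1

Δl = 3 − 2 = +1; l_i + l_f = 5.
Δm_l = +0.
E1 (Δl = ±1, |Δm_l| ≤ 1): satisfied.
E2 (Δl = 0,±2, l_i+l_f ≥ 2, |Δm_l| ≤ 2): not satisfied.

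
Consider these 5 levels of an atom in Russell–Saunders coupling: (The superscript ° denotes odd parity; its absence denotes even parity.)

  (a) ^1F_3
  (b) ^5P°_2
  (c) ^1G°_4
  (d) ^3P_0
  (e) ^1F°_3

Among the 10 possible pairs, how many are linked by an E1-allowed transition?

(a)–(b): forbidden (ΔS, ΔL).
(a)–(c): allowed.
(a)–(d): forbidden (parity, ΔS, ΔL, ΔJ).
(a)–(e): allowed.
(b)–(c): forbidden (parity, ΔS, ΔL, ΔJ).
(b)–(d): forbidden (ΔS, ΔJ).
(b)–(e): forbidden (parity, ΔS, ΔL).
(c)–(d): forbidden (ΔS, ΔL, ΔJ).
(c)–(e): forbidden (parity).
(d)–(e): forbidden (ΔS, ΔL, ΔJ).
Allowed pairs: 2 of 10.

2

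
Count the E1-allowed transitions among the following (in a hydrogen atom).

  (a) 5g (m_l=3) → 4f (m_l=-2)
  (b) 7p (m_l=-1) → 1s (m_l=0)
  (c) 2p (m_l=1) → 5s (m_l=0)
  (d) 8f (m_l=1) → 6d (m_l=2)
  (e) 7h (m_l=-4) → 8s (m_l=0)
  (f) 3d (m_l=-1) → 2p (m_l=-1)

4

(a) forbidden — Δm_l = -5 (E1 requires Δm_l = 0, ±1)
(b) allowed
(c) allowed
(d) allowed
(e) forbidden — Δl = -5 (E1 requires Δl = ±1); Δm_l = +4 (E1 requires Δm_l = 0, ±1)
(f) allowed
Total allowed: 4 of 6.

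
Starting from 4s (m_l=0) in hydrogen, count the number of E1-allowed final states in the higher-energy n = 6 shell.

E1 requires Δl = ±1, so l_f ∈ {-1, 1}; with 0 ≤ l_f ≤ n_f−1 = 5, the allowed l_f values are {1}.
For l_f = 1: m_f ∈ {m_i−1, m_i, m_i+1} ∩ [−1, 1] = {-1, 0, 1} → 3 states.
Total: 3.

3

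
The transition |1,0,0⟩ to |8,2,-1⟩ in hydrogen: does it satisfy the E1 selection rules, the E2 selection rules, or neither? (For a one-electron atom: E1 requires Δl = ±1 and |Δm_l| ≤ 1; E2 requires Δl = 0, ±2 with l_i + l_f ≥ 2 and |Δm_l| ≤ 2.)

Δl = 2 − 0 = +2; l_i + l_f = 2.
Δm_l = -1.
E1 (Δl = ±1, |Δm_l| ≤ 1): not satisfied.
E2 (Δl = 0,±2, l_i+l_f ≥ 2, |Δm_l| ≤ 2): satisfied.

E2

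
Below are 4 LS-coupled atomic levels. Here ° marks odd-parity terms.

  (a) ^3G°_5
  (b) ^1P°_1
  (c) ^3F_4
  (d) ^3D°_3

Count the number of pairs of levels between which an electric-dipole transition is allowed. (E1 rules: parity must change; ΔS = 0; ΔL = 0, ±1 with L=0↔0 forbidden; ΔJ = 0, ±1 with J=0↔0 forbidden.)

(a)–(b): forbidden (parity, ΔS, ΔL, ΔJ).
(a)–(c): allowed.
(a)–(d): forbidden (parity, ΔL, ΔJ).
(b)–(c): forbidden (ΔS, ΔL, ΔJ).
(b)–(d): forbidden (parity, ΔS, ΔJ).
(c)–(d): allowed.
Allowed pairs: 2 of 6.

2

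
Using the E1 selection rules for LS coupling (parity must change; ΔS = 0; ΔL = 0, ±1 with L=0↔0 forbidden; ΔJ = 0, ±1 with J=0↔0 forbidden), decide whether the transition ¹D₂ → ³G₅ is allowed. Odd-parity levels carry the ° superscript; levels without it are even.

forbidden

ΔL = 0, ±1 (not L=0↔0): L: 2 → 4, ΔL = +2 — ✗.
ΔS = 0: S: 0 → 1 — ✗.
ΔJ = 0, ±1 (not J=0↔0): J: 2 → 5, ΔJ = +3 — ✗.
Parity must change: even → even — ✗.
Rule(s) violated: parity, ΔS, ΔL, ΔJ.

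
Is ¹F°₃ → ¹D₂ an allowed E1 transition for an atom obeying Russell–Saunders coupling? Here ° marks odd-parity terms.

allowed

Initial level: S=0, L=3, J=3, parity odd. Final level: S=0, L=2, J=2, parity even.
Parity must change: odd → even — satisfied.
ΔS = 0: S: 0 → 0 — satisfied.
ΔL = 0, ±1 (not L=0↔0): L: 3 → 2, ΔL = -1 — satisfied.
ΔJ = 0, ±1 (not J=0↔0): J: 3 → 2, ΔJ = -1 — satisfied.
All four E1 rules are satisfied.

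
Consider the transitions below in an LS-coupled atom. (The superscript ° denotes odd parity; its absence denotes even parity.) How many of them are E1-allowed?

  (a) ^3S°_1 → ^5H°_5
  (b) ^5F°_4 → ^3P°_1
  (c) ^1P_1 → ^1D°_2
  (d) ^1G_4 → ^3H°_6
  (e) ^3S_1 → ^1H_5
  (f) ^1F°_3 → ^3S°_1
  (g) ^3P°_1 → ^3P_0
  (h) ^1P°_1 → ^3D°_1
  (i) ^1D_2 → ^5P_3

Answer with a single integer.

2

(a) forbidden (parity, ΔS, ΔL, ΔJ fail)
(b) forbidden (parity, ΔS, ΔL, ΔJ fail)
(c) allowed
(d) forbidden (ΔS, ΔJ fail)
(e) forbidden (parity, ΔS, ΔL, ΔJ fail)
(f) forbidden (parity, ΔS, ΔL, ΔJ fail)
(g) allowed
(h) forbidden (parity, ΔS fail)
(i) forbidden (parity, ΔS fail)
Total allowed: 2 of 9.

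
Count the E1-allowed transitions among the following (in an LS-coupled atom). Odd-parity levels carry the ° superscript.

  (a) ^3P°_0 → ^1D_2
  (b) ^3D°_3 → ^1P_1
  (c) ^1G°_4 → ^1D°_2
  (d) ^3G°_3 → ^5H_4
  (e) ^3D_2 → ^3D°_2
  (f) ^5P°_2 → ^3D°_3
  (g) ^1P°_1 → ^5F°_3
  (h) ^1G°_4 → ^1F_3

2

(a) forbidden (ΔS, ΔJ fail)
(b) forbidden (ΔS, ΔJ fail)
(c) forbidden (parity, ΔL, ΔJ fail)
(d) forbidden (ΔS fails)
(e) allowed
(f) forbidden (parity, ΔS fail)
(g) forbidden (parity, ΔS, ΔL, ΔJ fail)
(h) allowed
Total allowed: 2 of 8.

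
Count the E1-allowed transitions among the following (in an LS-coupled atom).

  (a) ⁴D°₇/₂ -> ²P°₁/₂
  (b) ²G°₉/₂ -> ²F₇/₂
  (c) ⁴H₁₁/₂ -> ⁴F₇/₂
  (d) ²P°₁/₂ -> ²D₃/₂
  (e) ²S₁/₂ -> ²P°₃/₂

(a) forbidden (parity, ΔS, ΔJ fail)
(b) allowed
(c) forbidden (parity, ΔL, ΔJ fail)
(d) allowed
(e) allowed
Total allowed: 3 of 5.

3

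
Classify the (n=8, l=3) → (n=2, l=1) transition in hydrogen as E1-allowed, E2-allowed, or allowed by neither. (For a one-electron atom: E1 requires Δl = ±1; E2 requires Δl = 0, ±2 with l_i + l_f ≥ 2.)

E2

Δl = 1 − 3 = -2; l_i + l_f = 4.
E1 (Δl = ±1): not satisfied.
E2 (Δl = 0,±2, l_i+l_f ≥ 2): satisfied.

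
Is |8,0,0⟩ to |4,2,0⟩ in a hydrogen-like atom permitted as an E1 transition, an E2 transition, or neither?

Δl = 2 − 0 = +2; l_i + l_f = 2.
Δm_l = +0.
E1 (Δl = ±1, |Δm_l| ≤ 1): not satisfied.
E2 (Δl = 0,±2, l_i+l_f ≥ 2, |Δm_l| ≤ 2): satisfied.

E2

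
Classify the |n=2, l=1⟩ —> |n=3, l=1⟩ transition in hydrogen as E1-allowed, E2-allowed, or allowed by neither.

E2

Δl = 1 − 1 = +0; l_i + l_f = 2.
E1 (Δl = ±1): not satisfied.
E2 (Δl = 0,±2, l_i+l_f ≥ 2): satisfied.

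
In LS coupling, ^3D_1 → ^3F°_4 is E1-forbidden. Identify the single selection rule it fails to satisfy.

Parity must change: even → odd — ok.
ΔS = 0: S: 1 → 1 — ok.
ΔL = 0, ±1 (not L=0↔0): L: 2 → 3, ΔL = +1 — ok.
ΔJ = 0, ±1 (not J=0↔0): J: 1 → 4, ΔJ = +3 — fails.

the ΔJ = 0, ±1 rule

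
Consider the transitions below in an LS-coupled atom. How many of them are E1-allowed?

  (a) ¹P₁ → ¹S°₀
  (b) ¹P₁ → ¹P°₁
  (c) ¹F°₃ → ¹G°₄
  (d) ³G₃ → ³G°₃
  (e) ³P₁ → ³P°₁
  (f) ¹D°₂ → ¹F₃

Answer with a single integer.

5

(a) allowed
(b) allowed
(c) forbidden (parity fails)
(d) allowed
(e) allowed
(f) allowed
Total allowed: 5 of 6.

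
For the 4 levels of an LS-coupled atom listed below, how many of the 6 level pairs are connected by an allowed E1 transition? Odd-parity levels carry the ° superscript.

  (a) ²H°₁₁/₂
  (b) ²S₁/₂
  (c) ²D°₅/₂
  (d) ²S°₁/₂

(a)–(b): forbidden (ΔL, ΔJ).
(a)–(c): forbidden (parity, ΔL, ΔJ).
(a)–(d): forbidden (parity, ΔL, ΔJ).
(b)–(c): forbidden (ΔL, ΔJ).
(b)–(d): forbidden (ΔL).
(c)–(d): forbidden (parity, ΔL, ΔJ).
Allowed pairs: 0 of 6.

0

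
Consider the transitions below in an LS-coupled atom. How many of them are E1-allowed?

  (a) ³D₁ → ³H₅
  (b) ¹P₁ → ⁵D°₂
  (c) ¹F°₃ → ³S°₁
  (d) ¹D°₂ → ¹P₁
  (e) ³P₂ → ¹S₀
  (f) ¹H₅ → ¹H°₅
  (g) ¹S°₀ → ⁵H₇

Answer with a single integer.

(a) forbidden (parity, ΔL, ΔJ fail)
(b) forbidden (ΔS fails)
(c) forbidden (parity, ΔS, ΔL, ΔJ fail)
(d) allowed
(e) forbidden (parity, ΔS, ΔJ fail)
(f) allowed
(g) forbidden (ΔS, ΔL, ΔJ fail)
Total allowed: 2 of 7.

2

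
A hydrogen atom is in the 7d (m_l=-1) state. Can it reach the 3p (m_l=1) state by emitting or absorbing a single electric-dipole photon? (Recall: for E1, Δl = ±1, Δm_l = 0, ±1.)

Δl = 1 − 2 = -1; the E1 rule Δl = ±1 is satisfied.
m_l: -1 → 1 (Δm_l = +2). |Δm_l| ≤ 1 violated.
The transition is electric-dipole forbidden.

forbidden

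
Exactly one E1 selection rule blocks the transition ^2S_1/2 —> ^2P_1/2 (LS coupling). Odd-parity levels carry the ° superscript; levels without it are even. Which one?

Initial level: S=1/2, L=0, J=1/2, parity even. Final level: S=1/2, L=1, J=1/2, parity even.
Parity must change: even → even — violated.
ΔS = 0: S: 1/2 → 1/2 — satisfied.
ΔL = 0, ±1 (not L=0↔0): L: 0 → 1, ΔL = +1 — satisfied.
ΔJ = 0, ±1 (not J=0↔0): J: 1/2 → 1/2, ΔJ = +0 — satisfied.

parity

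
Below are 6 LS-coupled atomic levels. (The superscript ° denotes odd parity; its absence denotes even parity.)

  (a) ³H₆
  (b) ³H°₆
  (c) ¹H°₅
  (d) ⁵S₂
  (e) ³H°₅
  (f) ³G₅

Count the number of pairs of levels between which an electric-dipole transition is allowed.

4

(a)–(b): allowed.
(a)–(c): forbidden (ΔS).
(a)–(d): forbidden (parity, ΔS, ΔL, ΔJ).
(a)–(e): allowed.
(a)–(f): forbidden (parity).
(b)–(c): forbidden (parity, ΔS).
(b)–(d): forbidden (ΔS, ΔL, ΔJ).
(b)–(e): forbidden (parity).
(b)–(f): allowed.
(c)–(d): forbidden (ΔS, ΔL, ΔJ).
(c)–(e): forbidden (parity, ΔS).
(c)–(f): forbidden (ΔS).
(d)–(e): forbidden (ΔS, ΔL, ΔJ).
(d)–(f): forbidden (parity, ΔS, ΔL, ΔJ).
(e)–(f): allowed.
Allowed pairs: 4 of 15.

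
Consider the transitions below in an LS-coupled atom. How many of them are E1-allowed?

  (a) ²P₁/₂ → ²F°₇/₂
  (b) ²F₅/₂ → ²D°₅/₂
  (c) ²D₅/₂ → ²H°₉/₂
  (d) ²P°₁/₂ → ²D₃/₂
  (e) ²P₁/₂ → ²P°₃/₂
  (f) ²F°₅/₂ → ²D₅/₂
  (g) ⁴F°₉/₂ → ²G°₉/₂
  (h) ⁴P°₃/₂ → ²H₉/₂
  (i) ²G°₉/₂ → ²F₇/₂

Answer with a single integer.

5

(a) forbidden (ΔL, ΔJ fail)
(b) allowed
(c) forbidden (ΔL, ΔJ fail)
(d) allowed
(e) allowed
(f) allowed
(g) forbidden (parity, ΔS fail)
(h) forbidden (ΔS, ΔL, ΔJ fail)
(i) allowed
Total allowed: 5 of 9.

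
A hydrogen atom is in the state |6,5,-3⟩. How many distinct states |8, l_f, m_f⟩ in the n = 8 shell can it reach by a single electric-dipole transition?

6

E1 requires Δl = ±1, so l_f ∈ {4, 6}; with 0 ≤ l_f ≤ n_f−1 = 7, the allowed l_f values are {4, 6}.
For l_f = 4: m_f ∈ {m_i−1, m_i, m_i+1} ∩ [−4, 4] = {-4, -3, -2} → 3 states.
For l_f = 6: m_f ∈ {m_i−1, m_i, m_i+1} ∩ [−6, 6] = {-4, -3, -2} → 3 states.
Total: 6.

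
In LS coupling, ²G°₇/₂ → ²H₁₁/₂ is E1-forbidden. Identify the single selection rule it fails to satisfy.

the ΔJ = 0, ±1 rule

Initial level: S=1/2, L=4, J=7/2, parity odd. Final level: S=1/2, L=5, J=11/2, parity even.
Parity must change: odd → even — passes.
ΔS = 0: S: 1/2 → 1/2 — passes.
ΔL = 0, ±1 (not L=0↔0): L: 4 → 5, ΔL = +1 — passes.
ΔJ = 0, ±1 (not J=0↔0): J: 7/2 → 11/2, ΔJ = +2 — fails.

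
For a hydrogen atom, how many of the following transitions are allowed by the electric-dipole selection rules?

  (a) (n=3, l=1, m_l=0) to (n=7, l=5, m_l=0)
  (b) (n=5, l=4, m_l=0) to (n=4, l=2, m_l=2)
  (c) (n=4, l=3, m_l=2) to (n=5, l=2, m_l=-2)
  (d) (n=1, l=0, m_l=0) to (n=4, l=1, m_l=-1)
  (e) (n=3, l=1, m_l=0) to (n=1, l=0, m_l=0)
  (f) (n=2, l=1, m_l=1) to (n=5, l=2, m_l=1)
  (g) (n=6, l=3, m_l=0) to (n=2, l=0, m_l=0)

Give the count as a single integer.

3

(a) forbidden — Δl = +4 (E1 requires Δl = ±1)
(b) forbidden — Δl = -2 (E1 requires Δl = ±1); Δm_l = +2 (E1 requires Δm_l = 0, ±1)
(c) forbidden — Δm_l = -4 (E1 requires Δm_l = 0, ±1)
(d) allowed
(e) allowed
(f) allowed
(g) forbidden — Δl = -3 (E1 requires Δl = ±1)
Total allowed: 3 of 7.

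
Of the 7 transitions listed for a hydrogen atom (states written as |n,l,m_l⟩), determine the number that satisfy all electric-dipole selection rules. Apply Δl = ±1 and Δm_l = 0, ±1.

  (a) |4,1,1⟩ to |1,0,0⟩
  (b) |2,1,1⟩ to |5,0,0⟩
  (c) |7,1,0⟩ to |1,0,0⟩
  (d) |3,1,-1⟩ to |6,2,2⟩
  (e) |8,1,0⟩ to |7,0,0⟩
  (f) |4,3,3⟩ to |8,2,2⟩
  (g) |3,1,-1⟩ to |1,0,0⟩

6

(a) allowed
(b) allowed
(c) allowed
(d) forbidden — Δm_l = +3 (E1 requires Δm_l = 0, ±1)
(e) allowed
(f) allowed
(g) allowed
Total allowed: 6 of 7.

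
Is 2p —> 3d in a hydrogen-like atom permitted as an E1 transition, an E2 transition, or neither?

Δl = 2 − 1 = +1; l_i + l_f = 3.
E1 (Δl = ±1): satisfied.
E2 (Δl = 0,±2, l_i+l_f ≥ 2): not satisfied.

E1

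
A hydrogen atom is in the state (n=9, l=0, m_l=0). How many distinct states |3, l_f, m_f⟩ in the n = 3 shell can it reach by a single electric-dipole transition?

E1 requires Δl = ±1, so l_f ∈ {-1, 1}; with 0 ≤ l_f ≤ n_f−1 = 2, the allowed l_f values are {1}.
For l_f = 1: m_f ∈ {m_i−1, m_i, m_i+1} ∩ [−1, 1] = {-1, 0, 1} → 3 states.
Total: 3.

3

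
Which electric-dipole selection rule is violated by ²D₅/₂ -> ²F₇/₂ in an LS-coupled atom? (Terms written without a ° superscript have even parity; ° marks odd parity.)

Parity must change: even → even — violated.
ΔS = 0: S: 1/2 → 1/2 — satisfied.
ΔL = 0, ±1 (not L=0↔0): L: 2 → 3, ΔL = +1 — satisfied.
ΔJ = 0, ±1 (not J=0↔0): J: 5/2 → 7/2, ΔJ = +1 — satisfied.

parity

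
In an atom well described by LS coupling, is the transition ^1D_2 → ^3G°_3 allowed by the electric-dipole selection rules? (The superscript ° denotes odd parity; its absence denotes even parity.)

forbidden

Parity must change: even → odd — ok.
ΔS = 0: S: 0 → 1 — fails.
ΔL = 0, ±1 (not L=0↔0): L: 2 → 4, ΔL = +2 — fails.
ΔJ = 0, ±1 (not J=0↔0): J: 2 → 3, ΔJ = +1 — ok.
Rule(s) violated: ΔS, ΔL.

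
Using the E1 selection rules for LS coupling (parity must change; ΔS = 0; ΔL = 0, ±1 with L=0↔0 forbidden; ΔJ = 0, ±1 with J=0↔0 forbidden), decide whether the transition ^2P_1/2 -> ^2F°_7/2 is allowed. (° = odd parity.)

Initial level: S=1/2, L=1, J=1/2, parity even. Final level: S=1/2, L=3, J=7/2, parity odd.
Parity must change: even → odd — satisfied.
ΔS = 0: S: 1/2 → 1/2 — satisfied.
ΔL = 0, ±1 (not L=0↔0): L: 1 → 3, ΔL = +2 — violated.
ΔJ = 0, ±1 (not J=0↔0): J: 1/2 → 7/2, ΔJ = +3 — violated.
Rule(s) violated: ΔL, ΔJ.

forbidden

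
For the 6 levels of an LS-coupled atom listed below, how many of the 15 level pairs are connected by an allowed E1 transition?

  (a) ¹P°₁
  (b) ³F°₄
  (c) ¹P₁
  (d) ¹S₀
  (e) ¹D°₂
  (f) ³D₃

(a)–(b): forbidden (parity, ΔS, ΔL, ΔJ).
(a)–(c): allowed.
(a)–(d): allowed.
(a)–(e): forbidden (parity).
(a)–(f): forbidden (ΔS, ΔJ).
(b)–(c): forbidden (ΔS, ΔL, ΔJ).
(b)–(d): forbidden (ΔS, ΔL, ΔJ).
(b)–(e): forbidden (parity, ΔS, ΔJ).
(b)–(f): allowed.
(c)–(d): forbidden (parity).
(c)–(e): allowed.
(c)–(f): forbidden (parity, ΔS, ΔJ).
(d)–(e): forbidden (ΔL, ΔJ).
(d)–(f): forbidden (parity, ΔS, ΔL, ΔJ).
(e)–(f): forbidden (ΔS).
Allowed pairs: 4 of 15.

4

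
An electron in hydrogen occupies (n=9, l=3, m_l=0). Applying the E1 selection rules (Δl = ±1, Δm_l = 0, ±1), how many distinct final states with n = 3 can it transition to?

3

E1 requires Δl = ±1, so l_f ∈ {2, 4}; with 0 ≤ l_f ≤ n_f−1 = 2, the allowed l_f values are {2}.
For l_f = 2: m_f ∈ {m_i−1, m_i, m_i+1} ∩ [−2, 2] = {-1, 0, 1} → 3 states.
Total: 3.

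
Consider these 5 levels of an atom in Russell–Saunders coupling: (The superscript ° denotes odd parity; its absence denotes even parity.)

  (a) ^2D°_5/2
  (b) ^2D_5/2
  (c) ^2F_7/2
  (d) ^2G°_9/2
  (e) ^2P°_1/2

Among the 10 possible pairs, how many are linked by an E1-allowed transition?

(a)–(b): allowed.
(a)–(c): allowed.
(a)–(d): forbidden (parity, ΔL, ΔJ).
(a)–(e): forbidden (parity, ΔJ).
(b)–(c): forbidden (parity).
(b)–(d): forbidden (ΔL, ΔJ).
(b)–(e): forbidden (ΔJ).
(c)–(d): allowed.
(c)–(e): forbidden (ΔL, ΔJ).
(d)–(e): forbidden (parity, ΔL, ΔJ).
Allowed pairs: 3 of 10.

3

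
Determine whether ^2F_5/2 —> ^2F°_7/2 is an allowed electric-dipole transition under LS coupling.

ΔJ = 0, ±1 (not J=0↔0): J: 5/2 → 7/2, ΔJ = +1 — satisfied.
ΔL = 0, ±1 (not L=0↔0): L: 3 → 3, ΔL = +0 — satisfied.
Parity must change: even → odd — satisfied.
ΔS = 0: S: 1/2 → 1/2 — satisfied.
All four E1 rules are satisfied.

allowed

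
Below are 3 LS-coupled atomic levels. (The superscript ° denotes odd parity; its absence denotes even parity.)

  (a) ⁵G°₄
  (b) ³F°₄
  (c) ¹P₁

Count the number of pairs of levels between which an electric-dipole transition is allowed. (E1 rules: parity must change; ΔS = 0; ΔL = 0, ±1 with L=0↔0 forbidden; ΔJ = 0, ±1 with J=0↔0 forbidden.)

0

(a)–(b): forbidden (parity, ΔS).
(a)–(c): forbidden (ΔS, ΔL, ΔJ).
(b)–(c): forbidden (ΔS, ΔL, ΔJ).
Allowed pairs: 0 of 3.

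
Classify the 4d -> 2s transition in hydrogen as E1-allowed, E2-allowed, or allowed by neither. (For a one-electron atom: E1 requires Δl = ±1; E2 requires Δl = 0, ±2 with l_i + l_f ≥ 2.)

Δl = 0 − 2 = -2; l_i + l_f = 2.
E1 (Δl = ±1): not satisfied.
E2 (Δl = 0,±2, l_i+l_f ≥ 2): satisfied.

E2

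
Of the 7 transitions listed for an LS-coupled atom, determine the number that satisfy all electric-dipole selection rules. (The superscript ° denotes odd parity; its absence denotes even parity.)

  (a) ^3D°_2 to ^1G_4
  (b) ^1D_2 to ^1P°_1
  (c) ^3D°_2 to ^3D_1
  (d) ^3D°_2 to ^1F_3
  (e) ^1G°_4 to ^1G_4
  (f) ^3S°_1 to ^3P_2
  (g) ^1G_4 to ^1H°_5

5

(a) forbidden (ΔS, ΔL, ΔJ fail)
(b) allowed
(c) allowed
(d) forbidden (ΔS fails)
(e) allowed
(f) allowed
(g) allowed
Total allowed: 5 of 7.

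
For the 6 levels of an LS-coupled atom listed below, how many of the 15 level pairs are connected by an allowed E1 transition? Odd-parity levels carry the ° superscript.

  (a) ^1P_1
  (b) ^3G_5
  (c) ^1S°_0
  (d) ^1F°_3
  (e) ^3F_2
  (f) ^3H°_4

(a)–(b): forbidden (parity, ΔS, ΔL, ΔJ).
(a)–(c): allowed.
(a)–(d): forbidden (ΔL, ΔJ).
(a)–(e): forbidden (parity, ΔS, ΔL).
(a)–(f): forbidden (ΔS, ΔL, ΔJ).
(b)–(c): forbidden (ΔS, ΔL, ΔJ).
(b)–(d): forbidden (ΔS, ΔJ).
(b)–(e): forbidden (parity, ΔJ).
(b)–(f): allowed.
(c)–(d): forbidden (parity, ΔL, ΔJ).
(c)–(e): forbidden (ΔS, ΔL, ΔJ).
(c)–(f): forbidden (parity, ΔS, ΔL, ΔJ).
(d)–(e): forbidden (ΔS).
(d)–(f): forbidden (parity, ΔS, ΔL).
(e)–(f): forbidden (ΔL, ΔJ).
Allowed pairs: 2 of 15.

2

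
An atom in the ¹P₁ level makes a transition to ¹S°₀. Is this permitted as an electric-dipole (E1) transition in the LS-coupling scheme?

allowed

Reading off the term symbols: S 0→0, L 1→0, J 1→0, parity even→odd.
Parity must change: even → odd — ✓.
ΔS = 0: S: 0 → 0 — ✓.
ΔL = 0, ±1 (not L=0↔0): L: 1 → 0, ΔL = -1 — ✓.
ΔJ = 0, ±1 (not J=0↔0): J: 1 → 0, ΔJ = -1 — ✓.
All four E1 rules are satisfied.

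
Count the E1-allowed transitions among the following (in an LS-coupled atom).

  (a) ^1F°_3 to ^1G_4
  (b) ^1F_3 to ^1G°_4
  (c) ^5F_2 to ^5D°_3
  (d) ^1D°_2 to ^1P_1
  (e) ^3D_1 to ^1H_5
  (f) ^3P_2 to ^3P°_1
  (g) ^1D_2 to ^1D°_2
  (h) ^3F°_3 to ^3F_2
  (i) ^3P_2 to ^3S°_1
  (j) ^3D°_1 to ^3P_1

(a) allowed
(b) allowed
(c) allowed
(d) allowed
(e) forbidden (parity, ΔS, ΔL, ΔJ fail)
(f) allowed
(g) allowed
(h) allowed
(i) allowed
(j) allowed
Total allowed: 9 of 10.

9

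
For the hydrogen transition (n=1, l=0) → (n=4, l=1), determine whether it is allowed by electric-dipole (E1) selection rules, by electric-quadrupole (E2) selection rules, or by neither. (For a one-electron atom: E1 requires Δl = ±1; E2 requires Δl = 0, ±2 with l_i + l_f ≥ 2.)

E1

Δl = 1 − 0 = +1; l_i + l_f = 1.
E1 (Δl = ±1): satisfied.
E2 (Δl = 0,±2, l_i+l_f ≥ 2): not satisfied.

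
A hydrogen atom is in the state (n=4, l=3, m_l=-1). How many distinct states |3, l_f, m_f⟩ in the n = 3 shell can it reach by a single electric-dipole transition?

E1 requires Δl = ±1, so l_f ∈ {2, 4}; with 0 ≤ l_f ≤ n_f−1 = 2, the allowed l_f values are {2}.
For l_f = 2: m_f ∈ {m_i−1, m_i, m_i+1} ∩ [−2, 2] = {-2, -1, 0} → 3 states.
Total: 3.

3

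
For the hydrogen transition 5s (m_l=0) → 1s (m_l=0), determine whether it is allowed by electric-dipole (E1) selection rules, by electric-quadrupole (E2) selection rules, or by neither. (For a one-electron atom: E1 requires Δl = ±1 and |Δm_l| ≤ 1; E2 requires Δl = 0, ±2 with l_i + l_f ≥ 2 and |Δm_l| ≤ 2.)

neither

Δl = 0 − 0 = +0; l_i + l_f = 0.
Δm_l = +0.
E1 (Δl = ±1, |Δm_l| ≤ 1): not satisfied.
E2 (Δl = 0,±2, l_i+l_f ≥ 2, |Δm_l| ≤ 2): not satisfied.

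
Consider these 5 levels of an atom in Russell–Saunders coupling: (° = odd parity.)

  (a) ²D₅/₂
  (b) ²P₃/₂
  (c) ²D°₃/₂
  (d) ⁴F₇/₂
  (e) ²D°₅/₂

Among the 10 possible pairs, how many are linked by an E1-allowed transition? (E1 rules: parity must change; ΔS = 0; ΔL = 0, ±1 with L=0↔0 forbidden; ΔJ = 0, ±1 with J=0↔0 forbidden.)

4

(a)–(b): forbidden (parity).
(a)–(c): allowed.
(a)–(d): forbidden (parity, ΔS).
(a)–(e): allowed.
(b)–(c): allowed.
(b)–(d): forbidden (parity, ΔS, ΔL, ΔJ).
(b)–(e): allowed.
(c)–(d): forbidden (ΔS, ΔJ).
(c)–(e): forbidden (parity).
(d)–(e): forbidden (ΔS).
Allowed pairs: 4 of 10.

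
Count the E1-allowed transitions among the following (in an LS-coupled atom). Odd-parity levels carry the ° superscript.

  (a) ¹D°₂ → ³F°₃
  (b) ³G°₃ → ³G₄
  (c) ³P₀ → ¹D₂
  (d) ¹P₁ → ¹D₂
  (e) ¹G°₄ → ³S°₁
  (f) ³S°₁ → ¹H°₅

(a) forbidden (parity, ΔS fail)
(b) allowed
(c) forbidden (parity, ΔS, ΔJ fail)
(d) forbidden (parity fails)
(e) forbidden (parity, ΔS, ΔL, ΔJ fail)
(f) forbidden (parity, ΔS, ΔL, ΔJ fail)
Total allowed: 1 of 6.

1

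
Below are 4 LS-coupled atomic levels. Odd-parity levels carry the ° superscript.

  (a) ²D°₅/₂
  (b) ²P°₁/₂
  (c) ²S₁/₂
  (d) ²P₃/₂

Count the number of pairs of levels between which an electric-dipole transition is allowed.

3

(a)–(b): forbidden (parity, ΔJ).
(a)–(c): forbidden (ΔL, ΔJ).
(a)–(d): allowed.
(b)–(c): allowed.
(b)–(d): allowed.
(c)–(d): forbidden (parity).
Allowed pairs: 3 of 6.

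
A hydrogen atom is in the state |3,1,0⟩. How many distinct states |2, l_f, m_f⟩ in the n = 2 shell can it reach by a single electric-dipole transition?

1

E1 requires Δl = ±1, so l_f ∈ {0, 2}; with 0 ≤ l_f ≤ n_f−1 = 1, the allowed l_f values are {0}.
For l_f = 0: m_f ∈ {m_i−1, m_i, m_i+1} ∩ [−0, 0] = {0} → 1 state.
Total: 1.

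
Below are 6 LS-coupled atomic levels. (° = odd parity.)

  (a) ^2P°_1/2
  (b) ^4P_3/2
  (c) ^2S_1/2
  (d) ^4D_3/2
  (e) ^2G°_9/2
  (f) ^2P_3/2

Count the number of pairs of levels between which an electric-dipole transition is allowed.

(a)–(b): forbidden (ΔS).
(a)–(c): allowed.
(a)–(d): forbidden (ΔS).
(a)–(e): forbidden (parity, ΔL, ΔJ).
(a)–(f): allowed.
(b)–(c): forbidden (parity, ΔS).
(b)–(d): forbidden (parity).
(b)–(e): forbidden (ΔS, ΔL, ΔJ).
(b)–(f): forbidden (parity, ΔS).
(c)–(d): forbidden (parity, ΔS, ΔL).
(c)–(e): forbidden (ΔL, ΔJ).
(c)–(f): forbidden (parity).
(d)–(e): forbidden (ΔS, ΔL, ΔJ).
(d)–(f): forbidden (parity, ΔS).
(e)–(f): forbidden (ΔL, ΔJ).
Allowed pairs: 2 of 15.

2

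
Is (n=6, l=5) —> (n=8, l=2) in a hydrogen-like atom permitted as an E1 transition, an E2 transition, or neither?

neither

Δl = 2 − 5 = -3; l_i + l_f = 7.
E1 (Δl = ±1): not satisfied.
E2 (Δl = 0,±2, l_i+l_f ≥ 2): not satisfied.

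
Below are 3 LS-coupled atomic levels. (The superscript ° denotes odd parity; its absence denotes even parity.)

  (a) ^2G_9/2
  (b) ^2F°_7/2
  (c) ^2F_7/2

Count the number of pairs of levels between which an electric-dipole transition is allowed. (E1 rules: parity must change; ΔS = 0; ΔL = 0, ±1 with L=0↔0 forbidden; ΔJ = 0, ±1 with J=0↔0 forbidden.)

(a)–(b): allowed.
(a)–(c): forbidden (parity).
(b)–(c): allowed.
Allowed pairs: 2 of 3.

2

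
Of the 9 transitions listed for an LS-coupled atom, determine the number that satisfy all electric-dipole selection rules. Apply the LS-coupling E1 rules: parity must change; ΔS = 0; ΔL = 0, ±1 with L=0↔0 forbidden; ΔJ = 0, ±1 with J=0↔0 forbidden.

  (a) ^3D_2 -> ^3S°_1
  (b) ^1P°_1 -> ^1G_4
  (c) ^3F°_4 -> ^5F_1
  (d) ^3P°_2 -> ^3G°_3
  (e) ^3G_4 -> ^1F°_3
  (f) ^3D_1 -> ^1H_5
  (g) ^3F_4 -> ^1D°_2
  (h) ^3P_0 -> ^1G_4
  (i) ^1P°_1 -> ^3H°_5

0

(a) forbidden (ΔL fails)
(b) forbidden (ΔL, ΔJ fail)
(c) forbidden (ΔS, ΔJ fail)
(d) forbidden (parity, ΔL fail)
(e) forbidden (ΔS fails)
(f) forbidden (parity, ΔS, ΔL, ΔJ fail)
(g) forbidden (ΔS, ΔJ fail)
(h) forbidden (parity, ΔS, ΔL, ΔJ fail)
(i) forbidden (parity, ΔS, ΔL, ΔJ fail)
Total allowed: 0 of 9.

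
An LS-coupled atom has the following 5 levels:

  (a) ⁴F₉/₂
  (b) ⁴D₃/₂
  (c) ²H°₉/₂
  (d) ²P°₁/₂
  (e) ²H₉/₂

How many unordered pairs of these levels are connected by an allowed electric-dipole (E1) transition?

(a)–(b): forbidden (parity, ΔJ).
(a)–(c): forbidden (ΔS, ΔL).
(a)–(d): forbidden (ΔS, ΔL, ΔJ).
(a)–(e): forbidden (parity, ΔS, ΔL).
(b)–(c): forbidden (ΔS, ΔL, ΔJ).
(b)–(d): forbidden (ΔS).
(b)–(e): forbidden (parity, ΔS, ΔL, ΔJ).
(c)–(d): forbidden (parity, ΔL, ΔJ).
(c)–(e): allowed.
(d)–(e): forbidden (ΔL, ΔJ).
Allowed pairs: 1 of 10.

1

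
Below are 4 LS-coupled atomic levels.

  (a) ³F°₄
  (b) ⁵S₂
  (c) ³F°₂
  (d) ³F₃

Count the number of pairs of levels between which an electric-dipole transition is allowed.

(a)–(b): forbidden (ΔS, ΔL, ΔJ).
(a)–(c): forbidden (parity, ΔJ).
(a)–(d): allowed.
(b)–(c): forbidden (ΔS, ΔL).
(b)–(d): forbidden (parity, ΔS, ΔL).
(c)–(d): allowed.
Allowed pairs: 2 of 6.

2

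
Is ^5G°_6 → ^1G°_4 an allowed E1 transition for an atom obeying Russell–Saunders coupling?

Initial level: S=2, L=4, J=6, parity odd. Final level: S=0, L=4, J=4, parity odd.
Parity must change: odd → odd — violated.
ΔS = 0: S: 2 → 0 — violated.
ΔL = 0, ±1 (not L=0↔0): L: 4 → 4, ΔL = +0 — satisfied.
ΔJ = 0, ±1 (not J=0↔0): J: 6 → 4, ΔJ = -2 — violated.
Rule(s) violated: parity, ΔS, ΔJ.

forbidden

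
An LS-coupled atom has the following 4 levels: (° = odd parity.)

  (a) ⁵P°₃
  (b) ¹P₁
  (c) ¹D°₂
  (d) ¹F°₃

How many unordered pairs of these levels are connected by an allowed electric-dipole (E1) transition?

1

(a)–(b): forbidden (ΔS, ΔJ).
(a)–(c): forbidden (parity, ΔS).
(a)–(d): forbidden (parity, ΔS, ΔL).
(b)–(c): allowed.
(b)–(d): forbidden (ΔL, ΔJ).
(c)–(d): forbidden (parity).
Allowed pairs: 1 of 6.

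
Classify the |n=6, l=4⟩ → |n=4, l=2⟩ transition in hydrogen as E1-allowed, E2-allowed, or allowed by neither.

Δl = 2 − 4 = -2; l_i + l_f = 6.
E1 (Δl = ±1): not satisfied.
E2 (Δl = 0,±2, l_i+l_f ≥ 2): satisfied.

E2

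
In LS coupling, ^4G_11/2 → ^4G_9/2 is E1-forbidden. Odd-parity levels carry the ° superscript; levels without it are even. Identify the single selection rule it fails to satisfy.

parity

ΔL = 0, ±1 (not L=0↔0): L: 4 → 4, ΔL = +0 — ok.
ΔS = 0: S: 3/2 → 3/2 — ok.
Parity must change: even → even — fails.
ΔJ = 0, ±1 (not J=0↔0): J: 11/2 → 9/2, ΔJ = -1 — ok.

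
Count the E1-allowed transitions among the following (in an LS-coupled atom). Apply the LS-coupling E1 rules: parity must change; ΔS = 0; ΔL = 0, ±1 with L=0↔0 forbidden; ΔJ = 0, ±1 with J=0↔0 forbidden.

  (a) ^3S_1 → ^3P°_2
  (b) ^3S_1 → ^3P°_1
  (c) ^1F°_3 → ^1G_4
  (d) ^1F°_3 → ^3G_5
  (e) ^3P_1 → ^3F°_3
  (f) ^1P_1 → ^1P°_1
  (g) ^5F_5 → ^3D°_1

4

(a) allowed
(b) allowed
(c) allowed
(d) forbidden (ΔS, ΔJ fail)
(e) forbidden (ΔL, ΔJ fail)
(f) allowed
(g) forbidden (ΔS, ΔJ fail)
Total allowed: 4 of 7.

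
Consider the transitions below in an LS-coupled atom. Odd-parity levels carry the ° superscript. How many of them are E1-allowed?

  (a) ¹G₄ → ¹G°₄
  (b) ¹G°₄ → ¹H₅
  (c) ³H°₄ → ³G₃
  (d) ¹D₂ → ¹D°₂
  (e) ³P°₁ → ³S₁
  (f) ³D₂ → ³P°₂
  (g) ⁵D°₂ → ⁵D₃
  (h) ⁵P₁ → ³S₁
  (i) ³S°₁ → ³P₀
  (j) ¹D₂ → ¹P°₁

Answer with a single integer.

(a) allowed
(b) allowed
(c) allowed
(d) allowed
(e) allowed
(f) allowed
(g) allowed
(h) forbidden (parity, ΔS fail)
(i) allowed
(j) allowed
Total allowed: 9 of 10.

9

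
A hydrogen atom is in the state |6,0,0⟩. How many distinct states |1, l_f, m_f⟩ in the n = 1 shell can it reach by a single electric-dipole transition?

0

E1 requires l_f ∈ {-1, 1}, but neither lies in [0, 0], so no final state is reachable.
Total: 0.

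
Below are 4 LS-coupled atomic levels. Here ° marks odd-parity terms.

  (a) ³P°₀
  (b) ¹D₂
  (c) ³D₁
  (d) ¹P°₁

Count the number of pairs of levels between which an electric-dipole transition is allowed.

(a)–(b): forbidden (ΔS, ΔJ).
(a)–(c): allowed.
(a)–(d): forbidden (parity, ΔS).
(b)–(c): forbidden (parity, ΔS).
(b)–(d): allowed.
(c)–(d): forbidden (ΔS).
Allowed pairs: 2 of 6.

2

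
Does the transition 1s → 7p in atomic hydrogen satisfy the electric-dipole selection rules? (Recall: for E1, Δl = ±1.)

allowed

Δl = 1 − 0 = +1; the E1 rule Δl = ±1 is ok.
All E1 selection rules are satisfied.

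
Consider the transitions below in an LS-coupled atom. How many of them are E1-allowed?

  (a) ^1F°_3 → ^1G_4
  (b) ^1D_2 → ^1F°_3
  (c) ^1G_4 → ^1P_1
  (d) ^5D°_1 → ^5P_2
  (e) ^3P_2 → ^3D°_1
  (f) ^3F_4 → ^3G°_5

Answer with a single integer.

(a) allowed
(b) allowed
(c) forbidden (parity, ΔL, ΔJ fail)
(d) allowed
(e) allowed
(f) allowed
Total allowed: 5 of 6.

5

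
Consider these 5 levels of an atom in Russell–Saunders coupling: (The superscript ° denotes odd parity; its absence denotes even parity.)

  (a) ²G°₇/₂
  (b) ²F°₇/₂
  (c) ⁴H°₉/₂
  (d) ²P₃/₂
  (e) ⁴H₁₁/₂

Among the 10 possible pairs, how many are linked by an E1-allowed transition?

(a)–(b): forbidden (parity).
(a)–(c): forbidden (parity, ΔS).
(a)–(d): forbidden (ΔL, ΔJ).
(a)–(e): forbidden (ΔS, ΔJ).
(b)–(c): forbidden (parity, ΔS, ΔL).
(b)–(d): forbidden (ΔL, ΔJ).
(b)–(e): forbidden (ΔS, ΔL, ΔJ).
(c)–(d): forbidden (ΔS, ΔL, ΔJ).
(c)–(e): allowed.
(d)–(e): forbidden (parity, ΔS, ΔL, ΔJ).
Allowed pairs: 1 of 10.

1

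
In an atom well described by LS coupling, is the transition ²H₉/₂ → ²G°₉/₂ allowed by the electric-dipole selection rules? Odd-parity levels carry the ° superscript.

ΔL = 0, ±1 (not L=0↔0): L: 5 → 4, ΔL = -1 — ok.
ΔJ = 0, ±1 (not J=0↔0): J: 9/2 → 9/2, ΔJ = +0 — ok.
ΔS = 0: S: 1/2 → 1/2 — ok.
Parity must change: even → odd — ok.
All four E1 rules are satisfied.

allowed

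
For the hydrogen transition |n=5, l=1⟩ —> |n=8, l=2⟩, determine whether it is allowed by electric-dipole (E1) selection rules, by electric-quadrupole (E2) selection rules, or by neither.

Δl = 2 − 1 = +1; l_i + l_f = 3.
E1 (Δl = ±1): satisfied.
E2 (Δl = 0,±2, l_i+l_f ≥ 2): not satisfied.

E1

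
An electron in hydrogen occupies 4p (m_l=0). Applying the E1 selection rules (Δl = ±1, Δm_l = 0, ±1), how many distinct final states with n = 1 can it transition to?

E1 requires Δl = ±1, so l_f ∈ {0, 2}; with 0 ≤ l_f ≤ n_f−1 = 0, the allowed l_f values are {0}.
For l_f = 0: m_f ∈ {m_i−1, m_i, m_i+1} ∩ [−0, 0] = {0} → 1 state.
Total: 1.

1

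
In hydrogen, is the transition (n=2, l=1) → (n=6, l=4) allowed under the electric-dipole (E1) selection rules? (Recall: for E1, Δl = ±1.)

forbidden

Δl = 4 − 1 = +3; the E1 rule Δl = ±1 is fails.
The transition is electric-dipole forbidden.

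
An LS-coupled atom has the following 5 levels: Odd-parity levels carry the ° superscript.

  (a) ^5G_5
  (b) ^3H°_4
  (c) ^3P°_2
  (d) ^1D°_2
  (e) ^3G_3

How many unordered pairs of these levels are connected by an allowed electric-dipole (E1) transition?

1

(a)–(b): forbidden (ΔS).
(a)–(c): forbidden (ΔS, ΔL, ΔJ).
(a)–(d): forbidden (ΔS, ΔL, ΔJ).
(a)–(e): forbidden (parity, ΔS, ΔJ).
(b)–(c): forbidden (parity, ΔL, ΔJ).
(b)–(d): forbidden (parity, ΔS, ΔL, ΔJ).
(b)–(e): allowed.
(c)–(d): forbidden (parity, ΔS).
(c)–(e): forbidden (ΔL).
(d)–(e): forbidden (ΔS, ΔL).
Allowed pairs: 1 of 10.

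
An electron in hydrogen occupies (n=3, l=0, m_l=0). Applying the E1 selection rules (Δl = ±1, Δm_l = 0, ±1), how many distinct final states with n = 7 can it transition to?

3

E1 requires Δl = ±1, so l_f ∈ {-1, 1}; with 0 ≤ l_f ≤ n_f−1 = 6, the allowed l_f values are {1}.
For l_f = 1: m_f ∈ {m_i−1, m_i, m_i+1} ∩ [−1, 1] = {-1, 0, 1} → 3 states.
Total: 3.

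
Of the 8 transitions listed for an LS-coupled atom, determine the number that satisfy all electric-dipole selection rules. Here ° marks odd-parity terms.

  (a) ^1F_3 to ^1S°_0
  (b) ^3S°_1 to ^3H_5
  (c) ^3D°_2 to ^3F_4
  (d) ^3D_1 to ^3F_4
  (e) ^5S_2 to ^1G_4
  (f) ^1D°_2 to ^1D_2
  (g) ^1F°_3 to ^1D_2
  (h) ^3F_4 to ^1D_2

(a) forbidden (ΔL, ΔJ fail)
(b) forbidden (ΔL, ΔJ fail)
(c) forbidden (ΔJ fails)
(d) forbidden (parity, ΔJ fail)
(e) forbidden (parity, ΔS, ΔL, ΔJ fail)
(f) allowed
(g) allowed
(h) forbidden (parity, ΔS, ΔJ fail)
Total allowed: 2 of 8.

2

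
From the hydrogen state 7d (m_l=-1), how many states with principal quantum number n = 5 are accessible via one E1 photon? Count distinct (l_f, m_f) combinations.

E1 requires Δl = ±1, so l_f ∈ {1, 3}; with 0 ≤ l_f ≤ n_f−1 = 4, the allowed l_f values are {1, 3}.
For l_f = 1: m_f ∈ {m_i−1, m_i, m_i+1} ∩ [−1, 1] = {-1, 0} → 2 states.
For l_f = 3: m_f ∈ {m_i−1, m_i, m_i+1} ∩ [−3, 3] = {-2, -1, 0} → 3 states.
Total: 5.

5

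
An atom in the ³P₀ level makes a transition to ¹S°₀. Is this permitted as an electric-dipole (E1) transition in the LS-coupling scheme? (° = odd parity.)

ΔL = 0, ±1 (not L=0↔0): L: 1 → 0, ΔL = -1 — passes.
ΔS = 0: S: 1 → 0 — fails.
Parity must change: even → odd — passes.
ΔJ = 0, ±1 (not J=0↔0): J: 0 → 0, ΔJ = +0 — fails.
Rule(s) violated: ΔS, ΔJ.

forbidden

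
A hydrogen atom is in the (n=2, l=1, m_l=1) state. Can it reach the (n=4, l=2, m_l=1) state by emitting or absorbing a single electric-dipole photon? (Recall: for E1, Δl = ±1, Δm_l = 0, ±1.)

Initial l = 1, final l = 2, so Δl = +1. E1 requires Δl = ±1: satisfied.
m_l: 1 → 1 (Δm_l = +0). |Δm_l| ≤ 1 satisfied.
All E1 selection rules are satisfied.

allowed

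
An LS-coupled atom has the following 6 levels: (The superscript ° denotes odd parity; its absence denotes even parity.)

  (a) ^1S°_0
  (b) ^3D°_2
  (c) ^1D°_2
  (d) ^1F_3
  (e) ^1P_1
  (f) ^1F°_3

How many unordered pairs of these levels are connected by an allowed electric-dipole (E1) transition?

(a)–(b): forbidden (parity, ΔS, ΔL, ΔJ).
(a)–(c): forbidden (parity, ΔL, ΔJ).
(a)–(d): forbidden (ΔL, ΔJ).
(a)–(e): allowed.
(a)–(f): forbidden (parity, ΔL, ΔJ).
(b)–(c): forbidden (parity, ΔS).
(b)–(d): forbidden (ΔS).
(b)–(e): forbidden (ΔS).
(b)–(f): forbidden (parity, ΔS).
(c)–(d): allowed.
(c)–(e): allowed.
(c)–(f): forbidden (parity).
(d)–(e): forbidden (parity, ΔL, ΔJ).
(d)–(f): allowed.
(e)–(f): forbidden (ΔL, ΔJ).
Allowed pairs: 4 of 15.

4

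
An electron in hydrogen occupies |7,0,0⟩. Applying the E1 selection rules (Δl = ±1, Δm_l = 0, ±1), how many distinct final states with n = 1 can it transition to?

E1 requires l_f ∈ {-1, 1}, but neither lies in [0, 0], so no final state is reachable.
Total: 0.

0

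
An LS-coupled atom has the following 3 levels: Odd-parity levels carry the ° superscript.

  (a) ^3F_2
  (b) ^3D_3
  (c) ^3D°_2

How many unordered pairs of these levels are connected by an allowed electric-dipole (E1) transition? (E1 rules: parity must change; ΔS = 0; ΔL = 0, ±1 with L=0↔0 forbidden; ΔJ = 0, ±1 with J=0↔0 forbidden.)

2

(a)–(b): forbidden (parity).
(a)–(c): allowed.
(b)–(c): allowed.
Allowed pairs: 2 of 3.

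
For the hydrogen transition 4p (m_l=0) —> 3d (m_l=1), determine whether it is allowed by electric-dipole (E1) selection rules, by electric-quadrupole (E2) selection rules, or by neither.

E1

Δl = 2 − 1 = +1; l_i + l_f = 3.
Δm_l = +1.
E1 (Δl = ±1, |Δm_l| ≤ 1): satisfied.
E2 (Δl = 0,±2, l_i+l_f ≥ 2, |Δm_l| ≤ 2): not satisfied.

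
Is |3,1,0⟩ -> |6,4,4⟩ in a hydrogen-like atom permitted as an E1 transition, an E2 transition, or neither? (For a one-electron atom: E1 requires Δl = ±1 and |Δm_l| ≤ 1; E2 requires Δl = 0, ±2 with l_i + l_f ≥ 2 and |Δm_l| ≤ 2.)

neither

Δl = 4 − 1 = +3; l_i + l_f = 5.
Δm_l = +4.
E1 (Δl = ±1, |Δm_l| ≤ 1): not satisfied.
E2 (Δl = 0,±2, l_i+l_f ≥ 2, |Δm_l| ≤ 2): not satisfied.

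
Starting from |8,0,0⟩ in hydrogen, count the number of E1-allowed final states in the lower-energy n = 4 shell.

E1 requires Δl = ±1, so l_f ∈ {-1, 1}; with 0 ≤ l_f ≤ n_f−1 = 3, the allowed l_f values are {1}.
For l_f = 1: m_f ∈ {m_i−1, m_i, m_i+1} ∩ [−1, 1] = {-1, 0, 1} → 3 states.
Total: 3.

3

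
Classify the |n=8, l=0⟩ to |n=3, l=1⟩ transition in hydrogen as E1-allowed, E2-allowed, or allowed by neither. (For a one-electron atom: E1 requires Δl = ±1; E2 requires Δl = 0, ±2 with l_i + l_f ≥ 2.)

E1

Δl = 1 − 0 = +1; l_i + l_f = 1.
E1 (Δl = ±1): satisfied.
E2 (Δl = 0,±2, l_i+l_f ≥ 2): not satisfied.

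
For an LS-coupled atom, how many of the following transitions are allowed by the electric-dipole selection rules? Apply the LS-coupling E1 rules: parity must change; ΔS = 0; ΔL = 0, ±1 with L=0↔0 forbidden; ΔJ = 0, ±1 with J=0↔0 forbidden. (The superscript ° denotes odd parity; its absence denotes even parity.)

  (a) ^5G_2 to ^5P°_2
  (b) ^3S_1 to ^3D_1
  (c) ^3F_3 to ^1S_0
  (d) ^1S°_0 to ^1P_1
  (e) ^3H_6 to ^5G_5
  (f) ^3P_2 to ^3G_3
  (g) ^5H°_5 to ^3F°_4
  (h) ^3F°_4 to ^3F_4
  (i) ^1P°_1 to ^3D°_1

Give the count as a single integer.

(a) forbidden (ΔL fails)
(b) forbidden (parity, ΔL fail)
(c) forbidden (parity, ΔS, ΔL, ΔJ fail)
(d) allowed
(e) forbidden (parity, ΔS fail)
(f) forbidden (parity, ΔL fail)
(g) forbidden (parity, ΔS, ΔL fail)
(h) allowed
(i) forbidden (parity, ΔS fail)
Total allowed: 2 of 9.

2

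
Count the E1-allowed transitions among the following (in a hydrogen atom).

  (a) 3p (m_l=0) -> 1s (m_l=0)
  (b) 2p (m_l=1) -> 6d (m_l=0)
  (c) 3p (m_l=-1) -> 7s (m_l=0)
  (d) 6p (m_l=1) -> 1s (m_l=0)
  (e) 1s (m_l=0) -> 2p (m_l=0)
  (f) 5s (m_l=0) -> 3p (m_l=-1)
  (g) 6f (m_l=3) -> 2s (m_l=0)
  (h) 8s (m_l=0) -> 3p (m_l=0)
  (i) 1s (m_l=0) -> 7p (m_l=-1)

(a) allowed
(b) allowed
(c) allowed
(d) allowed
(e) allowed
(f) allowed
(g) forbidden — Δl = -3 (E1 requires Δl = ±1); Δm_l = -3 (E1 requires Δm_l = 0, ±1)
(h) allowed
(i) allowed
Total allowed: 8 of 9.

8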